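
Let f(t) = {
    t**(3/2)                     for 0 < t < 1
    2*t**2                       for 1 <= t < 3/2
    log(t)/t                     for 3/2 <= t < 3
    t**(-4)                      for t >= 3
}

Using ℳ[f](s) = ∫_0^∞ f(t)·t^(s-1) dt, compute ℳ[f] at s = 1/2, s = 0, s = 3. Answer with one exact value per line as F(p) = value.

cuts at 1, 3/2, 3: linearity sums the 4 kernel integrals
the [0, 1) slice contributes ∫ t**(3/2)·t^(s-1) dt
piece [1, 3/2): integrate 2*t**2 against the kernel
over [3/2, 3), the kernel integral of log(t)/t enters the sum
[3, ∞) adds the kernel integral of t**(-4)

F(1/2) = -754*sqrt(3)/567 - 2*sqrt(3)*log(3)/3 - 2*sqrt(6)*log(2)/3 - 3/10 + 2*sqrt(6)*log(3)/3 + 67*sqrt(6)/30
F(0) = log(6**(1/3)/2) + 365/162
F(3) = 9*log(2)/8 + 271/180 + 27*log(3)/8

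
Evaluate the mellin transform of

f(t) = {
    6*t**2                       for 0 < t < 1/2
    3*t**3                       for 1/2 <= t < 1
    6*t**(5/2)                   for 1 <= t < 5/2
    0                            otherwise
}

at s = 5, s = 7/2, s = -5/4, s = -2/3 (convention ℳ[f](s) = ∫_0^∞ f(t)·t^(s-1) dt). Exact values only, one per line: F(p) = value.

F(5) = -30089/71680 + 15625*sqrt(10)/64
F(7/2) = 123*sqrt(2)/9152 + 202677/832
F(-5/4) = -108/35 + 25*2**(1/4)/7 + 6*2**(3/4)*5**(1/4)
F(-2/3) = -153/77 + 27*2**(2/3)/28 + 45*2**(1/6)*5**(5/6)/11

split f at 1/2, 1: ℳ[f](s) collects 3 kernel integrals
[0, 1/2) adds the kernel integral of 6*t**2
segment [1/2, 1) carries 3*t**3; integrate it
on [1, 5/2) integrate f = 6*t**(5/2) against the kernel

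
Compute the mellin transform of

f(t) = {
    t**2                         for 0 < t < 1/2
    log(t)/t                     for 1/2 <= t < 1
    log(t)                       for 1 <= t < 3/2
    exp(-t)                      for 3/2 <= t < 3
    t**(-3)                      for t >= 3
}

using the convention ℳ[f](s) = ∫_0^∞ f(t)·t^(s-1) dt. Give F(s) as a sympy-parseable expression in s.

(108*2**s*s**2*(s - 3)*(s + 2)*(s**2 - 2*s + 1)*uppergamma(s, 3/2) - 108*2**s*s**2*(s - 3)*(s + 2)*(s**2 - 2*s + 1)*uppergamma(s, 3) - 108*2**s*s**2*(s - 3)*(s + 2) + 108*2**s*(s - 3)*(s + 2)*(s**2 - 2*s + 1) - 108*3**s*s*(s - 3)*(s + 2)*(s**2 - 2*s + 1)*log(2) + 108*3**s*s*(s - 3)*(s + 2)*(s**2 - 2*s + 1)*log(3) - 108*3**s*(s - 3)*(s + 2)*(s**2 - 2*s + 1) - 4*6**s*s**2*(s + 2)*(s**2 - 2*s + 1) + 216*s**3*(s - 3)*(s + 2)*log(2) - 216*s**2*(s - 3)*(s + 2)*log(2) + 216*s**2*(s - 3)*(s + 2) + 27*s**2*(s - 3)*(s**2 - 2*s + 1))/(108*2**s*s**2*(s - 3)*(s + 2)*(s**2 - 2*s + 1))
  -2 < Re(s) < 3

split f at 1/2, 1, 3/2, 3: ℳ[f](s) collects 5 kernel integrals
∫ over [0, 1/2) of t**2·t^(s-1) joins the sum
[1/2, 1) adds the kernel integral of log(t)/t
∫ log(t)·t^(s-1) over [1, 3/2)
[3/2, 3) adds the kernel integral of exp(-t)
[3, ∞) adds the kernel integral of t**(-3)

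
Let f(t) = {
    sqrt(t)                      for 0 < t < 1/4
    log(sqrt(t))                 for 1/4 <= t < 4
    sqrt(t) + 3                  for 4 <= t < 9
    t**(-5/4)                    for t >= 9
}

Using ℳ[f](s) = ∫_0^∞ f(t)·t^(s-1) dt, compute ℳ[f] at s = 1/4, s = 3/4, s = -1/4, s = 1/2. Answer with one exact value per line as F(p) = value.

strip the power substitution: t on [0, 1/2); log(t) on [1/2, 2); t + 3 on [2, 3); …
the 4 pieces separated at 1/4, 4, 9 each add one integral
segment 0 to 1/4 holds sqrt(t); add its integral
[1/4, 4) adds the kernel integral of log(sqrt(t))
segment 4 to 9 holds (sqrt(t) + 3); add its integral
∫ over [9, ∞) of t**(-5/4)·t^(s-1) joins the sum

F(1/4) = sqrt(2)*(-330 + sqrt(2) + 108*log(2) + 144*sqrt(6))/18
F(3/4) = sqrt(2)*(-1139 + 30*sqrt(2) + 270*log(2) + 864*sqrt(6))/90
F(-1/4) = sqrt(2)*(-486*log(2) + sqrt(2) + 648)/81
F(1/2) = 4*sqrt(3)/27 + 5*log(2) + 33/4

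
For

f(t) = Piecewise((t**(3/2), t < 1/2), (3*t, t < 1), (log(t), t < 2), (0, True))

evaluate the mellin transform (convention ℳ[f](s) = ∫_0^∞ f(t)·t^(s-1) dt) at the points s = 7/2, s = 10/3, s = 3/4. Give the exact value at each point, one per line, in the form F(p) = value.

linearity at 1/2, 1 turns ℳ[f](s) into 3 summed integrals
on [0, 1/2): add ∫ t**(3/2)·t^(s-1) dt
segment 1/2 to 1 holds 3*t; add its integral
segment 1 to 2 holds log(t); add its integral

F(7/2) = sqrt(2)*(-31700 + 17747*sqrt(2) + 107520*log(2))/47040
F(10/3) = -18*2**(1/3)/25 - 9*2**(2/3)/416 + 3*2**(1/6)/464 + 1017/1300 + 12*2**(1/3)*log(2)/5
F(3/4) = -31*2**(3/4)/18 - 3*2**(1/4)/7 + 4*2**(3/4)*log(2)/3 + 220/63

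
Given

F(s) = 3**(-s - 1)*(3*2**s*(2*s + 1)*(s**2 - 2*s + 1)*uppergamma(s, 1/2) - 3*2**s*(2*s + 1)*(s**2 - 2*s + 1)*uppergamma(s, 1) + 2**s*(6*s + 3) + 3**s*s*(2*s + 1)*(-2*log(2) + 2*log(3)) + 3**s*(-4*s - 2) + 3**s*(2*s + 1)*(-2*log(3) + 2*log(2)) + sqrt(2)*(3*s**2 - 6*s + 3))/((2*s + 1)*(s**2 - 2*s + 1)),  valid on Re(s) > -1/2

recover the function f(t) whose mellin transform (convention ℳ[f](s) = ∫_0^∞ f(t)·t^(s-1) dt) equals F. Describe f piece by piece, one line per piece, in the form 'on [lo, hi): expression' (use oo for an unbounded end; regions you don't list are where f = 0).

the common scale on t comes off first: sqrt(2)*sqrt(t)/2 on [0, 1); exp(-t/2) on [1, 2); 2*log(t/2)/t on [2, 3)
invert the common scale on t to get sqrt(t) on [0, 1/2); exp(-t) on [1/2, 1); log(t)/t on [1, 3/2)
split f at 1/3, 2/3: ℳ[f](s) collects 3 kernel integrals
∫ over [0, 1/3) of sqrt(6)*sqrt(t)/2·t^(s-1) joins the sum
between 1/3 and 2/3 the integrand is exp(-3*t/2)·t^(s-1)
for t in [2/3, 1): the term is ∫ 2*log(3*t/2)/(3*t)·t^(s-1)

on [0, 1/3): sqrt(6)*sqrt(t)/2
on [1/3, 2/3): exp(-3*t/2)
on [2/3, 1): 2*log(3*t/2)/(3*t)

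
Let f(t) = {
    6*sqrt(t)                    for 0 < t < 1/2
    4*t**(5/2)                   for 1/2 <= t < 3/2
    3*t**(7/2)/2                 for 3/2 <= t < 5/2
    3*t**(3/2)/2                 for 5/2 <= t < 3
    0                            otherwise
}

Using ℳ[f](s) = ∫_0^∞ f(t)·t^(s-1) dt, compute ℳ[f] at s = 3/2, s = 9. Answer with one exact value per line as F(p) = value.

cuts at 1/2, 3/2, 5/2: linearity sums the 4 kernel integrals
[0, 1/2) adds the kernel integral of 6*sqrt(t)
segment [1/2, 3/2) carries 4*t**(5/2); integrate it
the [3/2, 5/2) slice contributes ∫ 3*t**(7/2)/2·t^(s-1) dt
piece [5/2, 3): integrate 3*t**(3/2)/2 against the kernel

F(3/2) = 6153/160
F(9) = 119*sqrt(2)/223744 + 34189371*sqrt(6)/4710400 + 166015625*sqrt(10)/57344 + 59049*sqrt(3)/7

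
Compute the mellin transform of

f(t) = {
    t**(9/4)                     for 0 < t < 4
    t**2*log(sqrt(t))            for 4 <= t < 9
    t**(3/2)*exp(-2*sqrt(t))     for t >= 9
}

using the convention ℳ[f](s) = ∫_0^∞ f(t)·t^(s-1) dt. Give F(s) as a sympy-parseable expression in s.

back out the shared t-power: t**(1/4) on [0, 4); log(sqrt(t)) on [4, 9); exp(-2*sqrt(t))/sqrt(t) on [9, ∞)
reversing the power substitution: sqrt(t) on [0, 2); log(t) on [2, 3); exp(-2*t)/t on [3, ∞)
invert the shared t-power to get t**(3/2) on [0, 2); t*log(t) on [2, 3); exp(-2*t) on [3, ∞)
split f at 4, 9: ℳ[f](s) collects 3 kernel integrals
piece [0, 4): integrate t**(9/4) against the kernel
between 4 and 9 the integrand is t**2*log(sqrt(t))·t^(s-1)
for t in [9, ∞): the term is ∫ t**(3/2)*exp(-2*sqrt(t))·t^(s-1)

2*6**(-2*s - 3)*(-2*12**(2*s + 3)*(2*s + 3)*(4*s + 9)*log(2) - 2*12**(2*s + 3)*(4*s + 9)*log(2) + 2*12**(2*s + 3)*(4*s + 9) + 4*12**(2*s + 3)*sqrt(2)*(4*s + (2*s + 3)**2 + 7) + 3*18**(2*s + 3)*(2*s + 3)*(4*s + 9)*log(3) - 3*18**(2*s + 3)*(4*s + 9) + 3*18**(2*s + 3)*(4*s + 9)*log(3) + 3**(2*s + 3)*(4*s + 9)*(4*s + (2*s + 3)**2 + 7)*uppergamma(2*s + 3, 6))/((4*s + 9)*(4*s + (2*s + 3)**2 + 7))
  Re(s) > -9/4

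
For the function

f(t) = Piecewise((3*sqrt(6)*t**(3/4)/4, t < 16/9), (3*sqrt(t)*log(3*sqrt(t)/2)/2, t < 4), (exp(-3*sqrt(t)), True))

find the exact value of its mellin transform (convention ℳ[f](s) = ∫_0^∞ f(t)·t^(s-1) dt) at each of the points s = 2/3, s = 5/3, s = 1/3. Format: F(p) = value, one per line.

invert the power substitution to get 3*sqrt(6)*t**(3/2)/4 on [0, 4/3); 3*t*log(3*t/2)/2 on [4/3, 2); exp(-3*t) on [2, ∞)
invert the common scale on t to get t**(3/2) on [0, 2); t*log(t) on [2, 3); exp(-2*t) on [3, ∞)
integrate the 3 segments split at 16/9, 4, then add the results
piece [0, 16/9): integrate 3*sqrt(6)*t**(3/4)/4 against the kernel
segment 16/9 to 4 holds 3*sqrt(t)*log(3*sqrt(t)/2)/2; add its integral
between 4 and ∞ the integrand is exp(-3*sqrt(t))·t^(s-1)

F(2/3) = -108*2**(1/3)/49 - 16*6**(2/3)*log(2)/21 + 2*3**(2/3)*uppergamma(4/3, 6)/9 + 16*6**(2/3)/49 + 64*2**(1/6)*3**(2/3)/51 + 36*2**(1/3)*log(3)/7
F(5/3) = -432*2**(1/3)/169 - 256*6**(2/3)*log(2)/351 + 2*3**(2/3)*uppergamma(10/3, 6)/81 + 256*6**(2/3)/1521 + 1024*2**(1/6)*3**(2/3)/783 + 144*2**(1/3)*log(3)/13
F(1/3) = -54*2**(2/3)/25 - 8*6**(1/3)*log(2)/5 + 2*3**(1/3)*uppergamma(2/3, 6)/3 + 24*6**(1/3)/25 + 16*2**(5/6)*3**(1/3)/13 + 18*2**(2/3)*log(3)/5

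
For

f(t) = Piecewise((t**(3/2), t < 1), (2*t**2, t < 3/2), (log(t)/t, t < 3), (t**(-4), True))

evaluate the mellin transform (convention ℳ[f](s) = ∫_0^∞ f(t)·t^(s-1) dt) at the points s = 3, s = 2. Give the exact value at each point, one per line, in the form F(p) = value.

slice at 1, 3/2, 3, transform all 4 pieces, and sum them
segment [0, 1) carries t**(3/2); integrate it
∫ 2*t**2·t^(s-1) over [1, 3/2)
segment 3/2 to 3 holds log(t)/t; add its integral
piece [3, ∞): integrate t**(-4) against the kernel

F(3) = 9*log(2)/8 + 271/180 + 27*log(3)/8
F(2) = 1759/2016 + 3*log(2)/2 + 3*log(3)/2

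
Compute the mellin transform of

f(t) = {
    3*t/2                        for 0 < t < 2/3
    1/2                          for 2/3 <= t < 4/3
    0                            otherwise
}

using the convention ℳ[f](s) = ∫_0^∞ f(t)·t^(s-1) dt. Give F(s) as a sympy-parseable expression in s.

(2**s*(s + 1) + s - 1)/(2*(3/2)**s*s*(s + 1))
  Re(s) > -1

undo the common scale on t: t on [0, 1); 1/2 on [1, 2)
breakpoints 2/3: one integral from each of the 2 segments
∫ 3*t/2·t^(s-1) over [0, 2/3)
over [2/3, 4/3), the kernel integral of 1/2 enters the sum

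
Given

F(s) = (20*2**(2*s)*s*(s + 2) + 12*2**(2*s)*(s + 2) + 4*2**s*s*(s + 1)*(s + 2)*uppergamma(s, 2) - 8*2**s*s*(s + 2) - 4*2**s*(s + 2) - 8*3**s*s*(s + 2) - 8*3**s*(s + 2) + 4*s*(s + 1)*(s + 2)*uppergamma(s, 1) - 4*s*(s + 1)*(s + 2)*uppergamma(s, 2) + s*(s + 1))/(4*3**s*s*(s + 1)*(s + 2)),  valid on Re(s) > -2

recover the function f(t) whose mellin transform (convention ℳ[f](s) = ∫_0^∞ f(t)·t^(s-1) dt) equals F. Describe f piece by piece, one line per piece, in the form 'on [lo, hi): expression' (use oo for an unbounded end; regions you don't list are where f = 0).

the common scale on t comes off first: t**2 on [0, 1/2); exp(-2*t) on [1/2, 1); t + 1 on [1, 3/2); …
linearity at 1/3, 2/3, 1, 4/3 turns ℳ[f](s) into 5 summed integrals
piece [0, 1/3): integrate 9*t**2/4 against the kernel
between 1/3 and 2/3 the integrand is exp(-3*t)·t^(s-1)
∫ over [2/3, 1) of (3*t/2 + 1)·t^(s-1) joins the sum
piece [1, 4/3): integrate (3*t/2 + 3) against the kernel
segment 4/3 to ∞ holds exp(-3*t/2); add its integral

on [0, 1/3): 9*t**2/4
on [1/3, 2/3): exp(-3*t)
on [2/3, 1): 3*t/2 + 1
on [1, 4/3): 3*t/2 + 3
on [4/3, oo): exp(-3*t/2)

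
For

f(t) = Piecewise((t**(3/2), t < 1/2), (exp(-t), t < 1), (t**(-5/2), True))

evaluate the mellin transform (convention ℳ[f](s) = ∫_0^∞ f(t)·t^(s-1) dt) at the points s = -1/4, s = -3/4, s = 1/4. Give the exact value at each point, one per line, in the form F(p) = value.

treat the 3 regions marked off by 1/2, 1 separately and sum
∫ t**(3/2)·t^(s-1) over [0, 1/2)
on [1/2, 1): add ∫ exp(-t)·t^(s-1) dt
the [1, ∞) slice contributes ∫ t**(-5/2)·t^(s-1) dt

F(-1/4) = -uppergamma(-1/4, 1) + 2**(3/4)/5 + 4/11 + uppergamma(-1/4, 1/2)
F(-3/4) = -uppergamma(-3/4, 1) + 4/13 + uppergamma(-3/4, 1/2) + 2*2**(1/4)/3
F(1/4) = -uppergamma(1/4, 1) + 2**(1/4)/7 + 4/9 + uppergamma(1/4, 1/2)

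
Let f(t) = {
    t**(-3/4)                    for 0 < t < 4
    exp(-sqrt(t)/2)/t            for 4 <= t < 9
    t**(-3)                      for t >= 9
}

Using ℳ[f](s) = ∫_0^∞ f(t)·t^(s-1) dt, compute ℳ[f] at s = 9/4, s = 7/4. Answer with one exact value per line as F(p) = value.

F(9/4) = -24*sqrt(3)*exp(-3/2) - 6*sqrt(2)*sqrt(pi)*erfc(sqrt(6)/2) + 4*sqrt(3)/27 + 6*sqrt(2)*sqrt(pi)*erfc(1) + 16/3 + 20*sqrt(2)*exp(-1)
F(7/4) = -4*sqrt(3)*exp(-3/2) - 2*sqrt(2)*sqrt(pi)*erfc(sqrt(6)/2) + 4*sqrt(3)/135 + 2*sqrt(2)*sqrt(pi)*erfc(1) + 4*sqrt(2)*exp(-1) + 4

reversing the shared t-power: t**(1/4) on [0, 4); exp(-sqrt(t)/2) on [4, 9); t**(-2) on [9, ∞)
remove the power substitution first: sqrt(t) on [0, 2); exp(-t/2) on [2, 3); t**(-4) on [3, ∞)
f breaks at 4, 9 into 3 integrals to sum
[0, 4) adds the kernel integral of t**(-3/4)
over [4, 9), the kernel integral of exp(-sqrt(t)/2)/t enters the sum
segment [9, ∞) carries t**(-3); integrate it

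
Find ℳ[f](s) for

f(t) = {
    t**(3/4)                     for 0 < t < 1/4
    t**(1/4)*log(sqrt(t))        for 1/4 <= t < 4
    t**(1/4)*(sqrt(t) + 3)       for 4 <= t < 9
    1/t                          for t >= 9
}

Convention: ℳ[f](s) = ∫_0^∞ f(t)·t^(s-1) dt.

peel off the power substitution: t**(3/2) on [0, 1/2); sqrt(t)*log(t) on [1/2, 2); sqrt(t)*(t + 3) on [2, 3); …
invert the shared t-power to get t on [0, 1/2); log(t) on [1/2, 2); t + 3 on [2, 3); …
integrate the 4 segments split at 1/4, 4, 9, then add the results
segment [0, 1/4) carries t**(3/4); integrate it
∫ t**(1/4)*log(sqrt(t))·t^(s-1) over [1/4, 4)
piece [4, 9): integrate t**(1/4)*(sqrt(t) + 3) against the kernel
piece [9, ∞): integrate 1/t against the kernel

2**(-2*s - 1/2)*(-270*2**(4*s + 1)*(2*s + 1/2)**2*(4*s - 4) + 54*2**(4*s + 1)*(2*s + 1/2)*(2*s + 3/2)*(4*s - 4)*log(2) - 162*2**(4*s + 1)*(2*s + 1/2)*(4*s - 4) - 54*2**(4*s + 1)*(2*s + 3/2)*(4*s - 4) - 4*sqrt(3)*6**(2*s + 1/2)*(2*s + 1/2)**2*(2*s + 3/2) + 324*6**(2*s + 1/2)*(2*s + 1/2)**2*(4*s - 4) + 162*6**(2*s + 1/2)*(2*s + 1/2)*(4*s - 4) + 27*(2*s + 1/2)**2*(4*s - 4) + 54*(2*s + 1/2)*(2*s + 3/2)*(4*s - 4)*log(2) + (4*s - 4)*(108*s + 81))/(27*(2*s + 1/2)**2*(2*s + 3/2)*(4*s - 4))
  -3/4 < Re(s) < 1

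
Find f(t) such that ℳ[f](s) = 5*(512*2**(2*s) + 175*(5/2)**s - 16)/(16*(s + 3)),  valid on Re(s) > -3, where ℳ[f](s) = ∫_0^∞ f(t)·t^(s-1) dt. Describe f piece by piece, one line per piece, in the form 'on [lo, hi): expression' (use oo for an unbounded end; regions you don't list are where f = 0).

on [0, 1): t**3
on [1, 5/2): 6*t**3
on [5/2, 4): 5*t**3/2

summing 3 kernel integrals split by 1, 5/2 yields ℳ[f](s)
segment [0, 1) carries t**3; integrate it
over [1, 5/2), the kernel integral of 6*t**3 enters the sum
segment [5/2, 4) carries 5*t**3/2; integrate it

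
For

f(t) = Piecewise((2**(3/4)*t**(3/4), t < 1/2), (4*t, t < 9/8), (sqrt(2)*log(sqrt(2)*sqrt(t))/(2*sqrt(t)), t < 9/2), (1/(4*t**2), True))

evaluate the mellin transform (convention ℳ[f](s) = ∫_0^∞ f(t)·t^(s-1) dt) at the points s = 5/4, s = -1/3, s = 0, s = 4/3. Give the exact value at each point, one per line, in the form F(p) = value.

F(5/4) = 2**(1/4)*(-136*sqrt(6) - 21*sqrt(2) + log(2**(108*sqrt(3))*3**(-108*sqrt(3) + 216*sqrt(6))) + 315*sqrt(3))/216
F(-1/3) = -3*2**(1/3)/5 - 8*3**(1/3)*log(2)/15 - 2*6**(1/3)*log(3)/15 - 1109*6**(1/3)/14175 + 8*3**(1/3)*log(3)/15 + 241*3**(1/3)/50
F(0) = log(6**(2/3)/4) + 365/81
F(4/3) = -299*6**(2/3)/600 - 9*3**(2/3)*log(3)/20 - 33*2**(2/3)/350 + 9*3**(2/3)*log(2)/20 + 7587*3**(2/3)/5600 + 9*6**(2/3)*log(3)/10

strip the common scale on t: t**(3/4) on [0, 1); 2*t on [1, 9/4); log(sqrt(t))/sqrt(t) on [9/4, 9); …
remove the power substitution first: t**(3/2) on [0, 1); 2*t**2 on [1, 3/2); log(t)/t on [3/2, 3); …
split f at 1/2, 9/8, 9/2: ℳ[f](s) collects 4 kernel integrals
between 0 and 1/2 the integrand is 2**(3/4)*t**(3/4)·t^(s-1)
∫ over [1/2, 9/8) of 4*t·t^(s-1) joins the sum
[9/8, 9/2) adds the kernel integral of sqrt(2)*log(sqrt(2)*sqrt(t))/(2*sqrt(t))
the [9/2, ∞) slice contributes ∫ 1/(4*t**2)·t^(s-1) dt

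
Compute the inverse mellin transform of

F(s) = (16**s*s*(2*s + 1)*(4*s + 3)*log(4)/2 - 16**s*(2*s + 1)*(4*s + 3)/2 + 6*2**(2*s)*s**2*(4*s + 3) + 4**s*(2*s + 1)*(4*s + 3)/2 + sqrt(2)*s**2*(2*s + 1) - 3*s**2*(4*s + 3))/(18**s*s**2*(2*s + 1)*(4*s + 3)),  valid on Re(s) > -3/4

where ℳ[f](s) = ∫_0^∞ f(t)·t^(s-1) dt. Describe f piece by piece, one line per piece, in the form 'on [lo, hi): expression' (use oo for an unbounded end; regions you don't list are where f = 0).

on [0, 1/18): 3*2**(1/4)*sqrt(3)*t**(3/4)/2
on [1/18, 2/9): 9*sqrt(2)*sqrt(t)/2
on [2/9, 8/9): log(3*sqrt(2)*sqrt(t)/2)

undo the common scale on t: 3*sqrt(6)*t**(3/4)/4 on [0, 1/9); 9*sqrt(t)/2 on [1/9, 4/9); log(3*sqrt(t)/2) on [4/9, 16/9)
remove the power substitution first: 3*sqrt(6)*t**(3/2)/4 on [0, 1/3); 9*t/2 on [1/3, 2/3); log(3*t/2) on [2/3, 4/3)
peel off the common scale on t: t**(3/2) on [0, 1/2); 3*t on [1/2, 1); log(t) on [1, 2)
linearity at 1/18, 2/9 turns ℳ[f](s) into 3 summed integrals
piece [0, 1/18): integrate 3*2**(1/4)*sqrt(3)*t**(3/4)/2 against the kernel
for t in [1/18, 2/9): the term is ∫ 9*sqrt(2)*sqrt(t)/2·t^(s-1)
piece [2/9, 8/9): integrate log(3*sqrt(2)*sqrt(t)/2) against the kernel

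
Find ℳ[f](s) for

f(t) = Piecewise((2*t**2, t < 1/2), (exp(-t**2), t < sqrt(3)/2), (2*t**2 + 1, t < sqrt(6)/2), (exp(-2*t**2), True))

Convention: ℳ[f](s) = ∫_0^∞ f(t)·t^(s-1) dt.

(2**(s/2)*s*(s + 2)*uppergamma(s/2, 3) + 2**s*s*(s + 2)*uppergamma(s/2, 1/4) - 2**s*s*(s + 2)*uppergamma(s/2, 3/4) - 5*3**(s/2)*s - 4*3**(s/2) + 8*6**(s/2)*s + 4*6**(s/2) + s)/(2*2**s*s*(s + 2))
  Re(s) > -2

back out the power substitution: 2*t on [0, 1/4); exp(-t) on [1/4, 3/4); 2*t + 1 on [3/4, 3/2); …
remove the common scale on t first: t on [0, 1/2); exp(-t/2) on [1/2, 3/2); t + 1 on [3/2, 3); …
breakpoints 1/2, sqrt(3)/2, sqrt(6)/2: one integral from each of the 4 segments
segment [0, 1/2) carries 2*t**2; integrate it
segment [1/2, sqrt(3)/2) carries exp(-t**2); integrate it
∫ (2*t**2 + 1)·t^(s-1) over [sqrt(3)/2, sqrt(6)/2)
for t in [sqrt(6)/2, ∞): the term is ∫ exp(-2*t**2)·t^(s-1)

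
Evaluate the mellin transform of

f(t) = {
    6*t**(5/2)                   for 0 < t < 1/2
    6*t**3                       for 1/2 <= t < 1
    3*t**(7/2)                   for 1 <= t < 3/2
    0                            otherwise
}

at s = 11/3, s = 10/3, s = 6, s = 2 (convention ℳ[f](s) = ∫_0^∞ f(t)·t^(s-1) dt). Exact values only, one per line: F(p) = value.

F(11/3) = -9*2**(1/3)/1280 + 9*2**(5/6)/1184 + 207/430 + 19683*2**(5/6)*3**(1/6)/5504
F(10/3) = -9*2**(2/3)/1216 + 9*2**(1/6)/560 + 396/779 + 6561*2**(1/6)*3**(5/6)/2624
F(6) = 3*sqrt(2)/2176 + 5101/14592 + 59049*sqrt(6)/9728
F(2) = sqrt(2)/24 + 543/880 + 729*sqrt(6)/352

f breaks at 1/2, 1 into 3 integrals to sum
between 0 and 1/2 the integrand is 6*t**(5/2)·t^(s-1)
∫ 6*t**3·t^(s-1) over [1/2, 1)
segment 1 to 3/2 holds 3*t**(7/2); add its integral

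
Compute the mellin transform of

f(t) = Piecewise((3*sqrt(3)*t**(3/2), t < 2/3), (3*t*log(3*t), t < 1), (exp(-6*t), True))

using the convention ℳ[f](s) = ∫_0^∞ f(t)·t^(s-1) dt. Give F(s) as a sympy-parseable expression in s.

undo the common scale on t: t**(3/2) on [0, 2); t*log(t) on [2, 3); exp(-2*t) on [3, ∞)
linearity at 2/3, 1 turns ℳ[f](s) into 3 summed integrals
over [0, 2/3), the kernel integral of 3*sqrt(3)*t**(3/2) enters the sum
over [2/3, 1), the kernel integral of 3*t*log(3*t) enters the sum
between 1 and ∞ the integrand is exp(-6*t)·t^(s-1)

(-12**s*s*(2*s + 3)*log(4) - 12**s*(2*s + 3)*log(4) + 12**s*(4*s + 6) + 12**s*sqrt(2)*(4*s**2 + 8*s + 4) + 3*18**s*s*(2*s + 3)*log(3) + 18**s*(-6*s - 9) + 3*18**s*(2*s + 3)*log(3) + 3**s*(2*s + 3)*(s**2 + 2*s + 1)*uppergamma(s, 6))/(18**s*(2*s + 3)*(s**2 + 2*s + 1))
  Re(s) > -3/2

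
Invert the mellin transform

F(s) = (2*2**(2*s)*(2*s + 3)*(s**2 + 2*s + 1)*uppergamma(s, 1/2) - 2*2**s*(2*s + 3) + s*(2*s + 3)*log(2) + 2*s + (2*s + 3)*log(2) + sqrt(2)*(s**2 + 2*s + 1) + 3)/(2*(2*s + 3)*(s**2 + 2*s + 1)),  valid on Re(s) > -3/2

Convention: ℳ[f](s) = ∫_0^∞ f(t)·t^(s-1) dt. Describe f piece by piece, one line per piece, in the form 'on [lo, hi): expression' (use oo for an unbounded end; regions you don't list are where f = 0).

reversing the common scale on t: t**(3/2) on [0, 1/2); t*log(t) on [1/2, 1); exp(-t/2) on [1, ∞)
the 3 pieces separated at 1, 2 each add one integral
on [0, 1) integrate f = sqrt(2)*t**(3/2)/4 against the kernel
[1, 2) adds the kernel integral of t*log(t/2)/2
on [2, ∞) integrate f = exp(-t/4) against the kernel

on [0, 1): sqrt(2)*t**(3/2)/4
on [1, 2): t*log(t/2)/2
on [2, oo): exp(-t/4)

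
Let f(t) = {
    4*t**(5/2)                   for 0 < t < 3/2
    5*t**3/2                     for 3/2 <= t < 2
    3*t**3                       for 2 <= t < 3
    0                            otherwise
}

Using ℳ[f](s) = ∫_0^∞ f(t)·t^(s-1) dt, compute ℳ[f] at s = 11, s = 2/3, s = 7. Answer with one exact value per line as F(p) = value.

split f at 3/2, 2: ℳ[f](s) collects 3 kernel integrals
∫ over [0, 3/2) of 4*t**(5/2)·t^(s-1) joins the sum
between 3/2 and 2 the integrand is 5*t**3/2·t^(s-1)
over [2, 3), the kernel integral of 3*t**3 enters the sum

F(11) = 59049*sqrt(6)/2048 + 469892634275/458752
F(2/3) = -405*2**(1/3)*3**(2/3)/352 - 12*2**(2/3)/11 + 81*2**(5/6)*3**(1/6)/38 + 243*3**(2/3)/11
F(7) = 19683*sqrt(6)/2432 + 72290647/4096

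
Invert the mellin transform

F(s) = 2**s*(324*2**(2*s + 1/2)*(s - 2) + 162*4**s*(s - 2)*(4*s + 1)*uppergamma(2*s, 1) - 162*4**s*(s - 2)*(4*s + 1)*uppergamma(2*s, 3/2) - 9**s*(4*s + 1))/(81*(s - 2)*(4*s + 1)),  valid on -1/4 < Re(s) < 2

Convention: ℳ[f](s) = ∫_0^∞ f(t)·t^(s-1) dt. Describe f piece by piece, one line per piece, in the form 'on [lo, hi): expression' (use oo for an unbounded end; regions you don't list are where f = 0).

on [0, 8): 2**(3/4)*t**(1/4)/2
on [8, 18): exp(-sqrt(2)*sqrt(t)/4)
on [18, oo): 4/t**2

invert the common scale on t to get t**(1/4) on [0, 4); exp(-sqrt(t)/2) on [4, 9); t**(-2) on [9, ∞)
undo the power substitution: sqrt(t) on [0, 2); exp(-t/2) on [2, 3); t**(-4) on [3, ∞)
f breaks at 8, 18 into 3 integrals to sum
segment [0, 8) carries 2**(3/4)*t**(1/4)/2; integrate it
segment 8 to 18 holds exp(-sqrt(2)*sqrt(t)/4); add its integral
piece [18, ∞): integrate 4/t**2 against the kernel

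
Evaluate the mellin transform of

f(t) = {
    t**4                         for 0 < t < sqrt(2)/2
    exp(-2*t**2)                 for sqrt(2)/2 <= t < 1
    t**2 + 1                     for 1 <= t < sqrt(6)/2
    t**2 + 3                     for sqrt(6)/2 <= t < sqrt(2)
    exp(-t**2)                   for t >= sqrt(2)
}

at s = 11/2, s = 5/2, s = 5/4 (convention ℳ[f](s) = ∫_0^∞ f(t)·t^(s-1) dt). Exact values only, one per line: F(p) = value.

reversing the power substitution: t**2 on [0, 1/2); exp(-2*t) on [1/2, 1); t + 1 on [1, 3/2); …
along the cuts sqrt(2)/2, 1, sqrt(6)/2, sqrt(2), ℳ[f](s) splits into 5 integrals
segment 0 to sqrt(2)/2 holds t**4; add its integral
[sqrt(2)/2, 1) adds the kernel integral of exp(-2*t**2)
between 1 and sqrt(6)/2 the integrand is (t**2 + 1)·t^(s-1)
on [sqrt(6)/2, sqrt(2)) integrate f = (t**2 + 3) against the kernel
[sqrt(2), ∞) adds the kernel integral of exp(-t**2)

F(11/2) = 2**(1/4)*(-20520*3**(3/4) - 7904*2**(3/4) - 3135*uppergamma(11/4, 2) + 165 + 3135*uppergamma(11/4, 1) + 12540*2**(3/4)*uppergamma(11/4, 2) + 162944*sqrt(2))/50160
F(5/2) = 2**(3/4)*(-2808*3**(1/4) - 1456*2**(1/4) - 585*uppergamma(5/4, 2) + 45 + 1170*2**(1/4)*uppergamma(5/4, 2) + 585*uppergamma(5/4, 1) + 7696*sqrt(2))/4680
F(5/4) = 2**(3/8)*(-4368*3**(5/8) - 3024*2**(5/8) - 1365*uppergamma(5/8, 2) + 130 + 1365*2**(5/8)*uppergamma(5/8, 2) + 1365*uppergamma(5/8, 1) + 16464*2**(1/4))/5460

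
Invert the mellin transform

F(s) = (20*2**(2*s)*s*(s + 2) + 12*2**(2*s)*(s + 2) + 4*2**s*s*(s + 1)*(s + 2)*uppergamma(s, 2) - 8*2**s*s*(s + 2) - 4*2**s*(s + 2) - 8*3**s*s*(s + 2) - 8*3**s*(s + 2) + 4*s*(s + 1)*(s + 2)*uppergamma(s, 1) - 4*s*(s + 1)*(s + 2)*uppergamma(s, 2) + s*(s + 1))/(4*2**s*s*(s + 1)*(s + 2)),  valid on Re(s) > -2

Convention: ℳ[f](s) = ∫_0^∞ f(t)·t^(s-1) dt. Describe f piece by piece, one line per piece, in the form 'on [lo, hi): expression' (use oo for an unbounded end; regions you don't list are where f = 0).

split f at 1/2, 1, 3/2, 2: ℳ[f](s) collects 5 kernel integrals
[0, 1/2) adds the kernel integral of t**2
over [1/2, 1), the kernel integral of exp(-2*t) enters the sum
[1, 3/2) adds the kernel integral of (t + 1)
piece [3/2, 2): integrate (t + 3) against the kernel
segment 2 to ∞ holds exp(-t); add its integral

on [0, 1/2): t**2
on [1/2, 1): exp(-2*t)
on [1, 3/2): t + 1
on [3/2, 2): t + 3
on [2, oo): exp(-t)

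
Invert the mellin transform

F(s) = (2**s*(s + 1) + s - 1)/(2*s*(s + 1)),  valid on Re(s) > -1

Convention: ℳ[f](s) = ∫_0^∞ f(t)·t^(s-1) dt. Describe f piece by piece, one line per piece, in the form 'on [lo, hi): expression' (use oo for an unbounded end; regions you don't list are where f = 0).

on [0, 1): t
on [1, 2): 1/2

slice at 1, transform all 2 pieces, and sum them
on [0, 1): add ∫ t·t^(s-1) dt
∫ over [1, 2) of 1/2·t^(s-1) joins the sum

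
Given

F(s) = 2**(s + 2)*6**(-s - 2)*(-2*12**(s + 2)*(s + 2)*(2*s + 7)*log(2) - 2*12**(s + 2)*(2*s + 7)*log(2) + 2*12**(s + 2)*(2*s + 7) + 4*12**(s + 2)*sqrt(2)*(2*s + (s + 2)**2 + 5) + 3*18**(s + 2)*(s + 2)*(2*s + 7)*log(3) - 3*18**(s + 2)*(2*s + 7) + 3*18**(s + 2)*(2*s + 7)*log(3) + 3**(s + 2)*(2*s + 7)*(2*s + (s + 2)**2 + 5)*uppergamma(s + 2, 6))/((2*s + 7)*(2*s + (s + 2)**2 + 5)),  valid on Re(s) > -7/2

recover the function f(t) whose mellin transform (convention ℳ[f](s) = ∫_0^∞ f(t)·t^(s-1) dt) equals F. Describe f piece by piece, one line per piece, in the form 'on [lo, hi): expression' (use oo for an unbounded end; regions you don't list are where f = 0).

on [0, 4): sqrt(2)*t**(7/2)/4
on [4, 6): t**3*log(t/2)/2
on [6, oo): t**2*exp(-t)

peel off the shared t-power: sqrt(2)*t**(3/2)/4 on [0, 4); t*log(t/2)/2 on [4, 6); exp(-t) on [6, ∞)
peel off the common scale on t: t**(3/2) on [0, 2); t*log(t) on [2, 3); exp(-2*t) on [3, ∞)
summing 3 kernel integrals split by 4, 6 yields ℳ[f](s)
between 0 and 4 the integrand is sqrt(2)*t**(7/2)/4·t^(s-1)
∫ over [4, 6) of t**3*log(t/2)/2·t^(s-1) joins the sum
[6, ∞) adds the kernel integral of t**2*exp(-t)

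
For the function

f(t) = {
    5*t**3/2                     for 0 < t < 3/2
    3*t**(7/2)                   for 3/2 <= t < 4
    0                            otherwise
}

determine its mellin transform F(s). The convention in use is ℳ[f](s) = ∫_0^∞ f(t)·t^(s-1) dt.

(5*(3/2)**(s + 3)*(2*s + 7) - 12*(3/2)**(s + 7/2)*(s + 3) + 12*4**(s + 7/2)*(s + 3))/(2*(s + 3)*(2*s + 7))
  Re(s) > -3

breakpoints 3/2: one integral from each of the 2 segments
segment [0, 3/2) carries 5*t**3/2; integrate it
∫ over [3/2, 4) of 3*t**(7/2)·t^(s-1) joins the sum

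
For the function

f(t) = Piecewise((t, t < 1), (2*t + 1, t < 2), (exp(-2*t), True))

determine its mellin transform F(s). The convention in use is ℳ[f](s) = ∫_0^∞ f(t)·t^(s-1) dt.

(2**s*s*(s + 1)*uppergamma(s, 4) - 2*4**s*s - 4**s + 5*8**s*s + 8**s)/(4**s*s*(s + 1))
  Re(s) > -1

treat the 3 regions marked off by 1, 2 separately and sum
piece [0, 1): integrate t against the kernel
∫ over [1, 2) of (2*t + 1)·t^(s-1) joins the sum
segment 2 to ∞ holds exp(-2*t); add its integral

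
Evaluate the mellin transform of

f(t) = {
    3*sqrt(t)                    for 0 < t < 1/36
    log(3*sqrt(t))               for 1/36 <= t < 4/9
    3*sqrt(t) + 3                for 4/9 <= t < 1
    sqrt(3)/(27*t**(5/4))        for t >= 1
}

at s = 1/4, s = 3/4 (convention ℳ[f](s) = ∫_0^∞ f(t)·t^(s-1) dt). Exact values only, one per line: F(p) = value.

invert the power substitution to get 3*t on [0, 1/6); log(3*t) on [1/6, 2/3); 3*t + 3 on [2/3, 1); …
the common scale on t comes off first: t on [0, 1/2); log(t) on [1/2, 2); t + 3 on [2, 3); …
cuts at 1/36, 4/9, 1: linearity sums the 4 kernel integrals
over [0, 1/36), the kernel integral of 3*sqrt(t) enters the sum
for t in [1/36, 4/9): the term is ∫ log(3*sqrt(t))·t^(s-1)
segment 4/9 to 1 holds (3*sqrt(t) + 3); add its integral
on [1, ∞): add ∫ sqrt(3)/(27*t**(5/4))·t^(s-1) dt

F(1/4) = sqrt(6)*(-330 + sqrt(2) + 108*log(2) + 144*sqrt(6))/54
F(3/4) = sqrt(6)*(-1139 + 30*sqrt(2) + 270*log(2) + 864*sqrt(6))/810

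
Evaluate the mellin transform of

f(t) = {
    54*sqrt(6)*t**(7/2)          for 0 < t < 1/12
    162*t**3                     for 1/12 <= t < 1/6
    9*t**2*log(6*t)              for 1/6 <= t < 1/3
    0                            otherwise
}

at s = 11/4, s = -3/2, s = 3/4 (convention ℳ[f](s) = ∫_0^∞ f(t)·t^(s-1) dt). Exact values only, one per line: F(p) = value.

F(11/4) = sqrt(2)*3**(1/4)*(-4702097*sqrt(2) - 54150 + 1880000*2**(3/4) + 22374400*sqrt(2)*log(2))/5739033600
F(-3/2) = 3*sqrt(3)*(-72 + 32*log(2) + 49*sqrt(2))/16
F(3/4) = sqrt(2)*3**(1/4)*(-42915*sqrt(2) - 4114 + 38352*2**(3/4) + 119680*sqrt(2)*log(2))/1974720

invert the common scale on t to get 2*sqrt(2)*t**(7/2) on [0, 1/4); 6*t**3 on [1/4, 1/2); t**2*log(2*t) on [1/2, 1)
reversing the shared t-power: 2*sqrt(2)*t**(3/2) on [0, 1/4); 6*t on [1/4, 1/2); log(2*t) on [1/2, 1)
remove the common scale on t first: t**(3/2) on [0, 1/2); 3*t on [1/2, 1); log(t) on [1, 2)
along the cuts 1/12, 1/6, ℳ[f](s) splits into 3 integrals
∫ over [0, 1/12) of 54*sqrt(6)*t**(7/2)·t^(s-1) joins the sum
for t in [1/12, 1/6): the term is ∫ 162*t**3·t^(s-1)
between 1/6 and 1/3 the integrand is 9*t**2*log(6*t)·t^(s-1)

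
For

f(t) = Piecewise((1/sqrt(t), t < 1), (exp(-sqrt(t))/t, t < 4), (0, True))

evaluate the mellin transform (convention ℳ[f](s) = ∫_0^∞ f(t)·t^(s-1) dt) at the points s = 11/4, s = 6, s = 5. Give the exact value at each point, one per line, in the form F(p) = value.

F(11/4) = (-918*sqrt(2) + (-135*sqrt(pi)*erfc(sqrt(2)) + 16 + 135*sqrt(pi)*erfc(1))*exp(2) + 522*E)*exp(-2)/36
F(6) = -5362432*exp(-2) + 2/11 + 1972820*exp(-1)
F(5) = -74400*exp(-2) + 2/9 + 27400*exp(-1)

undo the shared t-power: sqrt(t) on [0, 1); exp(-sqrt(t)) on [1, 4)
back out the power substitution: t on [0, 1); exp(-t) on [1, 2)
breakpoints 1: one integral from each of the 2 segments
on [0, 1) integrate f = 1/sqrt(t) against the kernel
∫ over [1, 4) of exp(-sqrt(t))/t·t^(s-1) joins the sum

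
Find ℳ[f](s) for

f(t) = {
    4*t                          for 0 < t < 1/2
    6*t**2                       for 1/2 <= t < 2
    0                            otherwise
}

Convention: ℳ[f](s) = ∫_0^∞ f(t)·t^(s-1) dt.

f breaks at 1/2 into 2 integrals to sum
[0, 1/2) adds the kernel integral of 4*t
on [1/2, 2) integrate f = 6*t**2 against the kernel

(48*2**(2*s)*(s + 1) + s + 5)/(2*2**s*(s + 1)*(s + 2))
  Re(s) > -1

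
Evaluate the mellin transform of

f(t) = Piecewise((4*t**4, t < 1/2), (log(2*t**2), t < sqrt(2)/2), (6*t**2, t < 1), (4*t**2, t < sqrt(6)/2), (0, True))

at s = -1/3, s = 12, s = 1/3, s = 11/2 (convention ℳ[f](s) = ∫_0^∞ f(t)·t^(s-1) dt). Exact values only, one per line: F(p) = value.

F(-1/3) = 3*2**(1/3)*(-726*2**(5/6) - 220*log(2) + 44*2**(2/3) + 44*6**(5/6) + 1325)/220
F(12) = log(2)/49152 + 9213567/1835008
F(1/3) = 3*2**(2/3)*(-2340*2**(1/6) + 104*2**(1/3) + 364*log(2) + 312*6**(1/6) + 2191)/728
F(11/2) = sqrt(2)*(-128592*2**(3/4) + 6375 + 12540*log(2) + 588544*sqrt(2) + 1986336*6**(3/4))/4414080

back out the power substitution: 4*t**2 on [0, 1/4); log(2*t) on [1/4, 1/2); 6*t on [1/2, 1); …
reversing the common scale on t: t**2 on [0, 1/2); log(t) on [1/2, 1); 3*t on [1, 2); …
remove the shared t-power first: t on [0, 1/2); log(t)/t on [1/2, 1); 3 on [1, 2); …
decompose at 1/2, sqrt(2)/2, 1; ℳ[f](s) sums the 4 pieces' integrals
the [0, 1/2) slice contributes ∫ 4*t**4·t^(s-1) dt
between 1/2 and sqrt(2)/2 the integrand is log(2*t**2)·t^(s-1)
segment [sqrt(2)/2, 1) carries 6*t**2; integrate it
between 1 and sqrt(6)/2 the integrand is 4*t**2·t^(s-1)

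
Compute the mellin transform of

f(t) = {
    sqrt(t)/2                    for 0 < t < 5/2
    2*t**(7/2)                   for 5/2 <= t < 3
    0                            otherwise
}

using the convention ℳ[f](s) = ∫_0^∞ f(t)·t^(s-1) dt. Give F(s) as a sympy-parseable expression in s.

the 2 pieces separated at 5/2 each add one integral
segment 0 to 5/2 holds sqrt(t)/2; add its integral
segment [5/2, 3) carries 2*t**(7/2); integrate it

(4*3**(s + 7/2)*(2*s + 1) + (5/2)**(s + 1/2)*(2*s + 7) - 4*(5/2)**(s + 7/2)*(2*s + 1))/((2*s + 1)*(2*s + 7))
  Re(s) > -1/2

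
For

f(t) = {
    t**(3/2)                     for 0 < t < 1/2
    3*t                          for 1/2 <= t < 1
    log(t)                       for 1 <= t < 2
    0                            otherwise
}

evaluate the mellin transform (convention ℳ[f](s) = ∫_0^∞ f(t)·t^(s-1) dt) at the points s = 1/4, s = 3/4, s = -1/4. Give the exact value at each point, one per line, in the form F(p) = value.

decompose at 1/2, 1; ℳ[f](s) sums the 3 pieces' integrals
between 0 and 1/2 the integrand is t**(3/2)·t^(s-1)
∫ 3*t·t^(s-1) over [1/2, 1)
segment 1 to 2 holds log(t); add its integral

F(1/4) = -111*2**(1/4)/7 - 3*2**(3/4)/5 + 4*2**(1/4)*log(2) + 92/5
F(3/4) = -31*2**(3/4)/18 - 3*2**(1/4)/7 + 4*2**(3/4)*log(2)/3 + 220/63
F(-1/4) = -39*2**(3/4)/5 - 2*2**(1/4) - log(2**(2*2**(3/4))) + 20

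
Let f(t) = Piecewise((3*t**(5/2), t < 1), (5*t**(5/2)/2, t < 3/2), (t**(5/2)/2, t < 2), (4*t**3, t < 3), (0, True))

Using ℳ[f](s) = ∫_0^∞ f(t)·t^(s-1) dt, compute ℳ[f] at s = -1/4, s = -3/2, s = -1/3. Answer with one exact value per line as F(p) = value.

breakpoints 1, 3/2, 2: one integral from each of the 4 segments
on [0, 1) integrate f = 3*t**(5/2) against the kernel
the [1, 3/2) slice contributes ∫ 5*t**(5/2)/2·t^(s-1) dt
for t in [3/2, 2): the term is ∫ t**(5/2)/2·t^(s-1)
on [2, 3): add ∫ 4*t**3·t^(s-1) dt

F(-1/4) = -64*2**(3/4)/11 + 2/9 + 8*2**(1/4)/9 + 2**(3/4)*3**(1/4) + 144*3**(3/4)/11
F(-3/2) = -16*sqrt(2)/3 + 9/2 + 8*sqrt(3)
F(-1/3) = -6*2**(2/3) + 3/13 + 12*2**(1/6)/13 + 27*2**(5/6)*3**(1/6)/26 + 27*3**(2/3)/2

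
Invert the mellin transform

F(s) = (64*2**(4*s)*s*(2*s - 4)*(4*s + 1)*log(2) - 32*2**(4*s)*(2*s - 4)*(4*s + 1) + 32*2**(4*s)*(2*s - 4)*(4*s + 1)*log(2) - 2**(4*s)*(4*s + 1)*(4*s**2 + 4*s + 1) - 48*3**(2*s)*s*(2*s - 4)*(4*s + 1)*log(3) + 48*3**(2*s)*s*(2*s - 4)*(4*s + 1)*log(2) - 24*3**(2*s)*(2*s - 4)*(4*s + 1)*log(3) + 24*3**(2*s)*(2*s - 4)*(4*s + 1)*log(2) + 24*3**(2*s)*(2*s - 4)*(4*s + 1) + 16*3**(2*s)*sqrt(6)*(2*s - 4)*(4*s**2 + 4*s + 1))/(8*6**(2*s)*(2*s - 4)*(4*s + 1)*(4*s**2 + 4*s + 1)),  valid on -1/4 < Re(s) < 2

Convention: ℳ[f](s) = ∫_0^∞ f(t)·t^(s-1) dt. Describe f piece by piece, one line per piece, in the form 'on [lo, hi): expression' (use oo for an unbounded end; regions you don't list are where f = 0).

invert the power substitution to get sqrt(3)*sqrt(t) on [0, 1/2); 3*t*log(3*t) on [1/2, 2/3); 1/(81*t**4) on [2/3, ∞)
undo the common scale on t: sqrt(6)*sqrt(t)/2 on [0, 1); 3*t*log(3*t/2)/2 on [1, 4/3); 16/(81*t**4) on [4/3, ∞)
undo the common scale on t: sqrt(t) on [0, 3/2); t*log(t) on [3/2, 2); t**(-4) on [2, ∞)
summing 3 kernel integrals split by 1/4, 4/9 yields ℳ[f](s)
the [0, 1/4) slice contributes ∫ sqrt(3)*t**(1/4)·t^(s-1) dt
the [1/4, 4/9) slice contributes ∫ 3*sqrt(t)*log(3*sqrt(t))·t^(s-1) dt
piece [4/9, ∞): integrate 1/(81*t**2) against the kernel

on [0, 1/4): sqrt(3)*t**(1/4)
on [1/4, 4/9): 3*sqrt(t)*log(3*sqrt(t))
on [4/9, oo): 1/(81*t**2)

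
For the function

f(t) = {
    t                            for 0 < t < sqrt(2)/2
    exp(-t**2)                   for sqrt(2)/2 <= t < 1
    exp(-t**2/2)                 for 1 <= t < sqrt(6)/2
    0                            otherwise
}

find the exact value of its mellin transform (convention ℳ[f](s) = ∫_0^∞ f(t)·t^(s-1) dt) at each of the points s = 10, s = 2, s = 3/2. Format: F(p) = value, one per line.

F(10) = -12993*exp(-3/4)/16 - 65*exp(-1)/2 + sqrt(2)/704 + 20889*exp(-1/2)/32
F(2) = -exp(-3/4) - exp(-1)/2 + sqrt(2)/12 + 3*exp(-1/2)/2
F(3/2) = -2**(3/4)*uppergamma(3/4, 3/4)/2 - uppergamma(3/4, 1)/2 + 2**(3/4)/10 + uppergamma(3/4, 1/2)/2 + 2**(3/4)*uppergamma(3/4, 1/2)/2

the power substitution comes off first: sqrt(t) on [0, 1/2); exp(-t) on [1/2, 1); exp(-t/2) on [1, 3/2)
summing 3 kernel integrals split by sqrt(2)/2, 1 yields ℳ[f](s)
for t in [0, sqrt(2)/2): the term is ∫ t·t^(s-1)
piece [sqrt(2)/2, 1): integrate exp(-t**2) against the kernel
∫ over [1, sqrt(6)/2) of exp(-t**2/2)·t^(s-1) joins the sum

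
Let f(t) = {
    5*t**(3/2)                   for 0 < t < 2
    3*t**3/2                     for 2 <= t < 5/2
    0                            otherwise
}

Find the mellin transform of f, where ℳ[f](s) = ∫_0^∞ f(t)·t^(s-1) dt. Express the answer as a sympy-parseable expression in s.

(-192*2**s*(2*s + 3) + 320*2**(s + 1/2)*(s + 3) + 375*(5/2)**s*(2*s + 3))/(16*(s + 3)*(2*s + 3))
  Re(s) > -3/2

breakpoints 2: one integral from each of the 2 segments
segment [0, 2) carries 5*t**(3/2); integrate it
the [2, 5/2) slice contributes ∫ 3*t**3/2·t^(s-1) dt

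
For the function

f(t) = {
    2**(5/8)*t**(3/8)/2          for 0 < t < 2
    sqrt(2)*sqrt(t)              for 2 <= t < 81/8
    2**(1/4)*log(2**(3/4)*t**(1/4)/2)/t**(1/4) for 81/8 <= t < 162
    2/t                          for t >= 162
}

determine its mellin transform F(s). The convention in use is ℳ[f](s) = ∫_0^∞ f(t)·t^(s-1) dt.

2*(324*2**(4*s)*(4*s - 4)*(4*s + 2)*(16*s**2 - 8*s + 1) - 324*2**(4*s)*(4*s - 4)*(8*s + 3)*(16*s**2 - 8*s + 1) - 432*3**(4*s)*s*(4*s - 4)*(4*s + 2)*(8*s + 3)*log(3) + 432*3**(4*s)*s*(4*s - 4)*(4*s + 2)*(8*s + 3)*log(2) - 108*3**(4*s)*(4*s - 4)*(4*s + 2)*(8*s + 3)*log(2) + 108*3**(4*s)*(4*s - 4)*(4*s + 2)*(8*s + 3) + 108*3**(4*s)*(4*s - 4)*(4*s + 2)*(8*s + 3)*log(3) + 729*3**(4*s)*(4*s - 4)*(8*s + 3)*(16*s**2 - 8*s + 1) + 216*6**(4*s)*s*(4*s - 4)*(4*s + 2)*(8*s + 3)*log(3) - 54*6**(4*s)*(4*s - 4)*(4*s + 2)*(8*s + 3)*log(3) - 54*6**(4*s)*(4*s - 4)*(4*s + 2)*(8*s + 3) - 2*6**(4*s)*(4*s + 2)*(8*s + 3)*(16*s**2 - 8*s + 1))/(81*2**(3*s)*(4*s - 4)*(4*s + 2)*(8*s + 3)*(16*s**2 - 8*s + 1))
  -3/8 < Re(s) < 1

strip the common scale on t: t**(3/8) on [0, 1); 2*sqrt(t) on [1, 81/16); log(t**(1/4))/t**(1/4) on [81/16, 81); …
undo the power substitution: t**(3/4) on [0, 1); 2*t on [1, 9/4); log(sqrt(t))/sqrt(t) on [9/4, 9); …
reversing the power substitution: t**(3/2) on [0, 1); 2*t**2 on [1, 3/2); log(t)/t on [3/2, 3); …
slice at 2, 81/8, 162, transform all 4 pieces, and sum them
segment [0, 2) carries 2**(5/8)*t**(3/8)/2; integrate it
over [2, 81/8), the kernel integral of sqrt(2)*sqrt(t) enters the sum
between 81/8 and 162 the integrand is 2**(1/4)*log(2**(3/4)*t**(1/4)/2)/t**(1/4)·t^(s-1)
piece [162, ∞): integrate 2/t against the kernel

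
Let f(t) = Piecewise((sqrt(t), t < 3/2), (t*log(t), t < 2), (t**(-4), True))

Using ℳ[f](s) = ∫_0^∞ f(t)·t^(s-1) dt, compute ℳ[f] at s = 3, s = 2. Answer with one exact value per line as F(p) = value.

cuts at 3/2, 2: linearity sums the 3 kernel integrals
for t in [0, 3/2): the term is ∫ sqrt(t)·t^(s-1)
between 3/2 and 2 the integrand is t*log(t)·t^(s-1)
∫ over [2, ∞) of t**(-4)·t^(s-1) joins the sum

F(3) = -81*log(3)/64 - 47/256 + 27*sqrt(6)/56 + 337*log(2)/64
F(2) = -9*log(3)/8 - 7/18 + 9*sqrt(6)/20 + 91*log(2)/24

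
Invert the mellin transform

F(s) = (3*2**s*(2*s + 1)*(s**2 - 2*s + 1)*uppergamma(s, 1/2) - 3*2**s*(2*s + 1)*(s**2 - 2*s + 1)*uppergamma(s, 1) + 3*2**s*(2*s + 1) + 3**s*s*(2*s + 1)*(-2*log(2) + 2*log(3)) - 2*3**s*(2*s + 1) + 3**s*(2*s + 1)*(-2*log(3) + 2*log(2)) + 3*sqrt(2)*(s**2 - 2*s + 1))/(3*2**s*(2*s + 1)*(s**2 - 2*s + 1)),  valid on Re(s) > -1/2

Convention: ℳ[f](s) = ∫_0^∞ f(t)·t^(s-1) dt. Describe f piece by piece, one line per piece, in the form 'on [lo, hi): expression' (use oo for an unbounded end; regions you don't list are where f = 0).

on [0, 1/2): sqrt(t)
on [1/2, 1): exp(-t)
on [1, 3/2): log(t)/t

breakpoints 1/2, 1: one integral from each of the 3 segments
segment 0 to 1/2 holds sqrt(t); add its integral
[1/2, 1) adds the kernel integral of exp(-t)
on [1, 3/2) integrate f = log(t)/t against the kernel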